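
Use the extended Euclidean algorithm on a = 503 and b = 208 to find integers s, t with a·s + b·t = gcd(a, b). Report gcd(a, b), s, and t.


Euclidean algorithm on (503, 208) — divide until remainder is 0:
  503 = 2 · 208 + 87
  208 = 2 · 87 + 34
  87 = 2 · 34 + 19
  34 = 1 · 19 + 15
  19 = 1 · 15 + 4
  15 = 3 · 4 + 3
  4 = 1 · 3 + 1
  3 = 3 · 1 + 0
gcd(503, 208) = 1.
Track Bezout coefficients alongside the remainders: start with r₀ = 503 = a·1 + b·0 (s = 1, t = 0) and r₁ = 208 = a·0 + b·1 (s = 0, t = 1); each new remainder r_{k+1} = r_{k-1} − q_k·r_k inherits s_{k+1} = s_{k-1} − q_k·s_k, t_{k+1} = t_{k-1} − q_k·t_k, so r_k = a·s_k + b·t_k at every step:
  q = 2: r = 87, s = 1 − 2·0 = 1, t = 0 − 2·1 = -2  (check: 503·1 + 208·(-2) = 87)
  q = 2: r = 34, s = 0 − 2·1 = -2, t = 1 − 2·(-2) = 5  (check: 503·(-2) + 208·5 = 34)
  q = 2: r = 19, s = 1 − 2·(-2) = 5, t = -2 − 2·5 = -12  (check: 503·5 + 208·(-12) = 19)
  q = 1: r = 15, s = -2 − 1·5 = -7, t = 5 − 1·(-12) = 17  (check: 503·(-7) + 208·17 = 15)
  q = 1: r = 4, s = 5 − 1·(-7) = 12, t = -12 − 1·17 = -29  (check: 503·12 + 208·(-29) = 4)
  q = 3: r = 3, s = -7 − 3·12 = -43, t = 17 − 3·(-29) = 104  (check: 503·(-43) + 208·104 = 3)
  q = 1: r = 1, s = 12 − 1·(-43) = 55, t = -29 − 1·104 = -133  (check: 503·55 + 208·(-133) = 1)
The row with r = 1 (the gcd) gives the Bezout coefficients s = 55, t = -133.
Result: 503 · (55) + 208 · (-133) = 1.

gcd(503, 208) = 1; s = 55, t = -133 (check: 503·55 + 208·(-133) = 1).


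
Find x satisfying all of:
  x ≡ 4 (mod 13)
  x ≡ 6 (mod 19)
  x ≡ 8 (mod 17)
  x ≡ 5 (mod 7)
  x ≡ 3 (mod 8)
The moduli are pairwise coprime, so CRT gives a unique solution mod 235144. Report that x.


Product of moduli M = 13 · 19 · 17 · 7 · 8 = 235144.
Merge one congruence at a time:
  Start: x ≡ 4 (mod 13).
  Combine with x ≡ 6 (mod 19); new modulus lcm = 247.
    Write x = 4 + 13·t and substitute into x ≡ 6 (mod 19): 13·t ≡ 6 − 4 = 2 (mod 19).
    The inverse of 13 mod 19 is 3 (since 13·3 = 39 = 2·19 + 1), so t ≡ 3·2 = 6 ≡ 6 (mod 19).
    Then x = 4 + 13·6 = 82, valid modulo lcm(13, 19) = 247: x ≡ 82 (mod 247).
  Combine with x ≡ 8 (mod 17); new modulus lcm = 4199.
    Write x = 82 + 247·t and substitute into x ≡ 8 (mod 17): 247·t ≡ 8 − 82 = -74 (mod 17).
    Reduce coefficients mod 17: 9·t ≡ 11 (mod 17).
    The inverse of 9 mod 17 is 2 (since 9·2 = 18 = 1·17 + 1), so t ≡ 2·11 = 22 ≡ 5 (mod 17).
    Then x = 82 + 247·5 = 1317, valid modulo lcm(247, 17) = 4199: x ≡ 1317 (mod 4199).
  Combine with x ≡ 5 (mod 7); new modulus lcm = 29393.
    Write x = 1317 + 4199·t and substitute into x ≡ 5 (mod 7): 4199·t ≡ 5 − 1317 = -1312 (mod 7).
    Reduce coefficients mod 7: 6·t ≡ 4 (mod 7).
    The inverse of 6 mod 7 is 6 (since 6·6 = 36 = 5·7 + 1), so t ≡ 6·4 = 24 ≡ 3 (mod 7).
    Then x = 1317 + 4199·3 = 13914, valid modulo lcm(4199, 7) = 29393: x ≡ 13914 (mod 29393).
  Combine with x ≡ 3 (mod 8); new modulus lcm = 235144.
    Write x = 13914 + 29393·t and substitute into x ≡ 3 (mod 8): 29393·t ≡ 3 − 13914 = -13911 (mod 8).
    Reduce coefficients mod 8: 1·t ≡ 1 (mod 8).
    So t ≡ 1 (mod 8).
    Then x = 13914 + 29393·1 = 43307, valid modulo lcm(29393, 8) = 235144: x ≡ 43307 (mod 235144).
Verify against each original: 43307 mod 13 = 4, 43307 mod 19 = 6, 43307 mod 17 = 8, 43307 mod 7 = 5, 43307 mod 8 = 3.

x ≡ 43307 (mod 235144).


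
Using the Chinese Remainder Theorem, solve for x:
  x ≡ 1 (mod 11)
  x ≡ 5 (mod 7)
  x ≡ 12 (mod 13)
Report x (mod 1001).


Moduli 11, 7, 13 are pairwise coprime; by CRT there is a unique solution modulo M = 11 · 7 · 13 = 1001.
Solve pairwise, accumulating the modulus:
  Start with x ≡ 1 (mod 11).
  Combine with x ≡ 5 (mod 7): since gcd(11, 7) = 1, we get a unique residue mod 77.
    Write x = 1 + 11·t and substitute into x ≡ 5 (mod 7): 11·t ≡ 5 − 1 = 4 (mod 7).
    Reduce coefficients mod 7: 4·t ≡ 4 (mod 7).
    The inverse of 4 mod 7 is 2 (since 4·2 = 8 = 1·7 + 1), so t ≡ 2·4 = 8 ≡ 1 (mod 7).
    Then x = 1 + 11·1 = 12, valid modulo lcm(11, 7) = 77: x ≡ 12 (mod 77).
  Combine with x ≡ 12 (mod 13): since gcd(77, 13) = 1, we get a unique residue mod 1001.
    Write x = 12 + 77·t and substitute into x ≡ 12 (mod 13): 77·t ≡ 12 − 12 = 0 (mod 13).
    Reduce coefficients mod 13: 12·t ≡ 0 (mod 13).
    The inverse of 12 mod 13 is 12 (since 12·12 = 144 = 11·13 + 1), so t ≡ 12·0 = 0 ≡ 0 (mod 13).
    Then x = 12 + 77·0 = 12, valid modulo lcm(77, 13) = 1001: x ≡ 12 (mod 1001).
Verify: 12 mod 11 = 1 ✓, 12 mod 7 = 5 ✓, 12 mod 13 = 12 ✓.

x ≡ 12 (mod 1001).


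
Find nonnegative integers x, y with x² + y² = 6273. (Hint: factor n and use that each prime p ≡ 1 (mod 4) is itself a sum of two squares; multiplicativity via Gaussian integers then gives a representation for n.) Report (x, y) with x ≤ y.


Step 1: Factor n = 6273 = 3^2 · 17 · 41.
Step 2: Check the mod-4 condition on each prime factor: 3 ≡ 3 (mod 4), exponent 2 (must be even); 17 ≡ 1 (mod 4), exponent 1; 41 ≡ 1 (mod 4), exponent 1.
All primes ≡ 3 (mod 4) appear to even exponent (or don't appear), so by the two-squares theorem n IS expressible as a sum of two squares.
Step 3: Build a representation. Group n = k² · m with k = 3 and m = 17 · 41 = 697 (a product of primes ≡ 1 (mod 4)); a representation of m scales to one of n via (k·x)² + (k·y)² = k²(x² + y²). Each prime p ≡ 1 (mod 4) is itself a sum of two squares; find a² by testing p − a² for a perfect square:
  17: 17 − 1² = 16 = 4² ⇒ 17 = 1² + 4².
  41: 41 − 1² = 40, 41 − 2² = 37, 41 − 3² = 32, 41 − 4² = 25 = 5² ⇒ 41 = 4² + 5².
  Combine using the Brahmagupta–Fibonacci identity (a² + b²)(c² + d²) = (ac − bd)² + (ad + bc)² = (ac + bd)² + (ad − bc)²:
  17 · 41 = 697: from (1² + 4²)(4² + 5²), take (1·4 − 4·5, 1·5 + 4·4) = (4 − 20, 5 + 16) = (-16, 21); dropping signs (only squares matter) gives (16, 21); check 16² + 21² = 256 + 441 = 697 ✓.
  Scale by k = 3: (3·16, 3·21) = (48, 63).
Step 4: Order so x ≤ y and verify: 48² + 63² = 2304 + 3969 = 6273 = n. ✓

n = 6273 = 48² + 63² (one valid representation with x ≤ y).


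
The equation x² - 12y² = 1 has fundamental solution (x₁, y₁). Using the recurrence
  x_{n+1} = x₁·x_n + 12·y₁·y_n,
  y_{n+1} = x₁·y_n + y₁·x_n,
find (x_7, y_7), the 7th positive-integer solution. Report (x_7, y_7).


Step 1: Find the fundamental solution (x₁, y₁) of x² - 12y² = 1.
  Expand √12 as a continued fraction. a₀ = ⌊√12⌋ = 3; iterate m_{k+1} = d_k·a_k − m_k, d_{k+1} = (12 − m_{k+1}²)/d_k, a_{k+1} = ⌊(a₀ + m_{k+1})/d_{k+1}⌋ (starting m₀ = 0, d₀ = 1), with convergents p_k = a_k·p_{k-1} + p_{k-2}, q_k = a_k·q_{k-1} + q_{k-2} (p₋₁ = 1, q₋₁ = 0):
  k = 0: a₀ = 3; p₀/q₀ = 3/1; p₀² − 12·q₀² = 9 − 12 = -3.
  k = 1: m = 3, d = 3, a = ⌊(3 + 3)/3⌋ = 2; p/q = (2·3 + 1)/(2·1 + 0) = 7/2; p² − 12·q² = 49 − 48 = 1.
  The first convergent with p² − 12·q² = 1 gives the fundamental solution (x₁, y₁) = (7, 2).
Step 2: Apply the recurrence (x_{n+1}, y_{n+1}) = (x₁x_n + 12y₁y_n, x₁y_n + y₁x_n) repeatedly.
  From (x_1, y_1) = (7, 2): x_2 = 7·7 + 12·2·2 = 97; y_2 = 7·2 + 2·7 = 28.
  From (x_2, y_2) = (97, 28): x_3 = 7·97 + 12·2·28 = 1351; y_3 = 7·28 + 2·97 = 390.
  From (x_3, y_3) = (1351, 390): x_4 = 7·1351 + 12·2·390 = 18817; y_4 = 7·390 + 2·1351 = 5432.
  From (x_4, y_4) = (18817, 5432): x_5 = 7·18817 + 12·2·5432 = 262087; y_5 = 7·5432 + 2·18817 = 75658.
  From (x_5, y_5) = (262087, 75658): x_6 = 7·262087 + 12·2·75658 = 3650401; y_6 = 7·75658 + 2·262087 = 1053780.
  From (x_6, y_6) = (3650401, 1053780): x_7 = 7·3650401 + 12·2·1053780 = 50843527; y_7 = 7·1053780 + 2·3650401 = 14677262.
Step 3: Verify x_7² - 12·y_7² = 2585064237799729 - 2585064237799728 = 1 (should be 1). ✓

(x_1, y_1) = (7, 2); (x_7, y_7) = (50843527, 14677262).


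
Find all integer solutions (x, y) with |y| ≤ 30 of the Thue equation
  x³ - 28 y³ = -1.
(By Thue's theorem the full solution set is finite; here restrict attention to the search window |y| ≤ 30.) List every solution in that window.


The equation is x³ - 28y³ = -1. For fixed y, x³ = 28·y³ − 1, so a solution requires the RHS to be a perfect cube.
Strategy: iterate y from -30 to 30, compute RHS = 28·y³ − 1, and check whether it is a (positive or negative) perfect cube.
Check small values of y:
  y = 0: RHS = -1 = (-1)³ ⇒ x = -1 works.
  y = 1: RHS = 27 = (3)³ ⇒ x = 3 works.
  y = -1: RHS = -29 is not a perfect cube.
  y = 2: RHS = 223 is not a perfect cube.
  y = -2: RHS = -225 is not a perfect cube.
  y = 3: RHS = 755 is not a perfect cube.
  y = -3: RHS = -757 is not a perfect cube.
Continuing the search up to |y| = 30 finds no further solutions beyond those listed.
Collected solutions: (-1, 0), (3, 1).

Solutions (with |y| ≤ 30): (-1, 0), (3, 1).


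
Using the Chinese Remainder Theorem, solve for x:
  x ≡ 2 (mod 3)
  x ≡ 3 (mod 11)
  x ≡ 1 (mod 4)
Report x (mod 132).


Moduli 3, 11, 4 are pairwise coprime; by CRT there is a unique solution modulo M = 3 · 11 · 4 = 132.
Solve pairwise, accumulating the modulus:
  Start with x ≡ 2 (mod 3).
  Combine with x ≡ 3 (mod 11): since gcd(3, 11) = 1, we get a unique residue mod 33.
    Write x = 2 + 3·t and substitute into x ≡ 3 (mod 11): 3·t ≡ 3 − 2 = 1 (mod 11).
    The inverse of 3 mod 11 is 4 (since 3·4 = 12 = 1·11 + 1), so t ≡ 4·1 = 4 ≡ 4 (mod 11).
    Then x = 2 + 3·4 = 14, valid modulo lcm(3, 11) = 33: x ≡ 14 (mod 33).
  Combine with x ≡ 1 (mod 4): since gcd(33, 4) = 1, we get a unique residue mod 132.
    Write x = 14 + 33·t and substitute into x ≡ 1 (mod 4): 33·t ≡ 1 − 14 = -13 (mod 4).
    Reduce coefficients mod 4: 1·t ≡ 3 (mod 4).
    So t ≡ 3 (mod 4).
    Then x = 14 + 33·3 = 113, valid modulo lcm(33, 4) = 132: x ≡ 113 (mod 132).
Verify: 113 mod 3 = 2 ✓, 113 mod 11 = 3 ✓, 113 mod 4 = 1 ✓.

x ≡ 113 (mod 132).


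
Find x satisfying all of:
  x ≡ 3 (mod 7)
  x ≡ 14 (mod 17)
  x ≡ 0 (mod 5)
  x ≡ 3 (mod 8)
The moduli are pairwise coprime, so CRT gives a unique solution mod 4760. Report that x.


Product of moduli M = 7 · 17 · 5 · 8 = 4760.
Merge one congruence at a time:
  Start: x ≡ 3 (mod 7).
  Combine with x ≡ 14 (mod 17); new modulus lcm = 119.
    Write x = 3 + 7·t and substitute into x ≡ 14 (mod 17): 7·t ≡ 14 − 3 = 11 (mod 17).
    The inverse of 7 mod 17 is 5 (since 7·5 = 35 = 2·17 + 1), so t ≡ 5·11 = 55 ≡ 4 (mod 17).
    Then x = 3 + 7·4 = 31, valid modulo lcm(7, 17) = 119: x ≡ 31 (mod 119).
  Combine with x ≡ 0 (mod 5); new modulus lcm = 595.
    Write x = 31 + 119·t and substitute into x ≡ 0 (mod 5): 119·t ≡ 0 − 31 = -31 (mod 5).
    Reduce coefficients mod 5: 4·t ≡ 4 (mod 5).
    The inverse of 4 mod 5 is 4 (since 4·4 = 16 = 3·5 + 1), so t ≡ 4·4 = 16 ≡ 1 (mod 5).
    Then x = 31 + 119·1 = 150, valid modulo lcm(119, 5) = 595: x ≡ 150 (mod 595).
  Combine with x ≡ 3 (mod 8); new modulus lcm = 4760.
    Write x = 150 + 595·t and substitute into x ≡ 3 (mod 8): 595·t ≡ 3 − 150 = -147 (mod 8).
    Reduce coefficients mod 8: 3·t ≡ 5 (mod 8).
    The inverse of 3 mod 8 is 3 (since 3·3 = 9 = 1·8 + 1), so t ≡ 3·5 = 15 ≡ 7 (mod 8).
    Then x = 150 + 595·7 = 4315, valid modulo lcm(595, 8) = 4760: x ≡ 4315 (mod 4760).
Verify against each original: 4315 mod 7 = 3, 4315 mod 17 = 14, 4315 mod 5 = 0, 4315 mod 8 = 3.

x ≡ 4315 (mod 4760).


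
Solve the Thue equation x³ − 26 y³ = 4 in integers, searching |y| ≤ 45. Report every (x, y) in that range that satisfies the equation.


The equation is x³ - 26y³ = 4. For fixed y, x³ = 26·y³ + 4, so a solution requires the RHS to be a perfect cube.
Strategy: iterate y from -45 to 45, compute RHS = 26·y³ + 4, and check whether it is a (positive or negative) perfect cube.
Check small values of y:
  y = 0: RHS = 4 is not a perfect cube.
  y = 1: RHS = 30 is not a perfect cube.
  y = -1: RHS = -22 is not a perfect cube.
  y = 2: RHS = 212 is not a perfect cube.
  y = -2: RHS = -204 is not a perfect cube.
  y = 3: RHS = 706 is not a perfect cube.
  y = -3: RHS = -698 is not a perfect cube.
Continuing the search up to |y| = 45 finds no solutions either.
No (x, y) in the scanned range satisfies the equation.

No integer solutions with |y| ≤ 45.


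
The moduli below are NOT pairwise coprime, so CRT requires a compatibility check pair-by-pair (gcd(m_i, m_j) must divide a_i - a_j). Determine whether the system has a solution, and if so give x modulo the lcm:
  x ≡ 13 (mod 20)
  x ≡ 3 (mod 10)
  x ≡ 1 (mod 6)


Moduli 20, 10, 6 are not pairwise coprime, so CRT works modulo lcm(m_i) when all pairwise compatibility conditions hold.
Pairwise compatibility: gcd(m_i, m_j) must divide a_i - a_j for every pair.
Merge one congruence at a time:
  Start: x ≡ 13 (mod 20).
  Combine with x ≡ 3 (mod 10): gcd(20, 10) = 10; 3 - 13 = -10, which IS divisible by 10, so compatible.
    Write x = 13 + 20·t and substitute into x ≡ 3 (mod 10): 20·t ≡ 3 − 13 = -10 (mod 10).
    Divide the congruence (and modulus) by g = 10: 2·t ≡ -1 (mod 1).
    Modulo 1 every t works; take t = 0.
    Then x = 13 + 20·0 = 13, valid modulo lcm(20, 10) = 20: x ≡ 13 (mod 20).
  Combine with x ≡ 1 (mod 6): gcd(20, 6) = 2; 1 - 13 = -12, which IS divisible by 2, so compatible.
    Write x = 13 + 20·t and substitute into x ≡ 1 (mod 6): 20·t ≡ 1 − 13 = -12 (mod 6).
    Divide the congruence (and modulus) by g = 2: 10·t ≡ -6 (mod 3).
    Reduce coefficients mod 3: 1·t ≡ 0 (mod 3).
    So t ≡ 0 (mod 3).
    Then x = 13 + 20·0 = 13, valid modulo lcm(20, 6) = 60: x ≡ 13 (mod 60).
Verify: 13 mod 20 = 13, 13 mod 10 = 3, 13 mod 6 = 1.

x ≡ 13 (mod 60).


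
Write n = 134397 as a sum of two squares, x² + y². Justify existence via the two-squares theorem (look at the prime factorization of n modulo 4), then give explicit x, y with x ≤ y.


Step 1: Factor n = 134397 = 3^2 · 109 · 137.
Step 2: Check the mod-4 condition on each prime factor: 3 ≡ 3 (mod 4), exponent 2 (must be even); 109 ≡ 1 (mod 4), exponent 1; 137 ≡ 1 (mod 4), exponent 1.
All primes ≡ 3 (mod 4) appear to even exponent (or don't appear), so by the two-squares theorem n IS expressible as a sum of two squares.
Step 3: Build a representation. Group n = k² · m with k = 3 and m = 109 · 137 = 14933 (a product of primes ≡ 1 (mod 4)); a representation of m scales to one of n via (k·x)² + (k·y)² = k²(x² + y²). Each prime p ≡ 1 (mod 4) is itself a sum of two squares; find a² by testing p − a² for a perfect square:
  109: 109 − 1² = 108, 109 − 2² = 105, 109 − 3² = 100 = 10² ⇒ 109 = 3² + 10².
  137: 137 − 1² = 136, 137 − 2² = 133, 137 − 3² = 128, 137 − 4² = 121 = 11² ⇒ 137 = 4² + 11².
  Combine using the Brahmagupta–Fibonacci identity (a² + b²)(c² + d²) = (ac − bd)² + (ad + bc)² = (ac + bd)² + (ad − bc)²:
  109 · 137 = 14933: from (3² + 10²)(4² + 11²), take (3·4 − 10·11, 3·11 + 10·4) = (12 − 110, 33 + 40) = (-98, 73); dropping signs (only squares matter) gives (98, 73); check 98² + 73² = 9604 + 5329 = 14933 ✓.
  Scale by k = 3: (3·98, 3·73) = (294, 219).
Step 4: Order so x ≤ y and verify: 219² + 294² = 47961 + 86436 = 134397 = n. ✓

n = 134397 = 219² + 294² (one valid representation with x ≤ y).


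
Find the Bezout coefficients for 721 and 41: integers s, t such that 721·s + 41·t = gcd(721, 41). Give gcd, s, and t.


Euclidean algorithm on (721, 41) — divide until remainder is 0:
  721 = 17 · 41 + 24
  41 = 1 · 24 + 17
  24 = 1 · 17 + 7
  17 = 2 · 7 + 3
  7 = 2 · 3 + 1
  3 = 3 · 1 + 0
gcd(721, 41) = 1.
Track Bezout coefficients alongside the remainders: start with r₀ = 721 = a·1 + b·0 (s = 1, t = 0) and r₁ = 41 = a·0 + b·1 (s = 0, t = 1); each new remainder r_{k+1} = r_{k-1} − q_k·r_k inherits s_{k+1} = s_{k-1} − q_k·s_k, t_{k+1} = t_{k-1} − q_k·t_k, so r_k = a·s_k + b·t_k at every step:
  q = 17: r = 24, s = 1 − 17·0 = 1, t = 0 − 17·1 = -17  (check: 721·1 + 41·(-17) = 24)
  q = 1: r = 17, s = 0 − 1·1 = -1, t = 1 − 1·(-17) = 18  (check: 721·(-1) + 41·18 = 17)
  q = 1: r = 7, s = 1 − 1·(-1) = 2, t = -17 − 1·18 = -35  (check: 721·2 + 41·(-35) = 7)
  q = 2: r = 3, s = -1 − 2·2 = -5, t = 18 − 2·(-35) = 88  (check: 721·(-5) + 41·88 = 3)
  q = 2: r = 1, s = 2 − 2·(-5) = 12, t = -35 − 2·88 = -211  (check: 721·12 + 41·(-211) = 1)
The row with r = 1 (the gcd) gives the Bezout coefficients s = 12, t = -211.
Result: 721 · (12) + 41 · (-211) = 1.

gcd(721, 41) = 1; s = 12, t = -211 (check: 721·12 + 41·(-211) = 1).


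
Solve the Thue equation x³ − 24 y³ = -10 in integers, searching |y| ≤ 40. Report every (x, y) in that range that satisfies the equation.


The equation is x³ - 24y³ = -10. For fixed y, x³ = 24·y³ − 10, so a solution requires the RHS to be a perfect cube.
Strategy: iterate y from -40 to 40, compute RHS = 24·y³ − 10, and check whether it is a (positive or negative) perfect cube.
Check small values of y:
  y = 0: RHS = -10 is not a perfect cube.
  y = 1: RHS = 14 is not a perfect cube.
  y = -1: RHS = -34 is not a perfect cube.
  y = 2: RHS = 182 is not a perfect cube.
  y = -2: RHS = -202 is not a perfect cube.
  y = 3: RHS = 638 is not a perfect cube.
  y = -3: RHS = -658 is not a perfect cube.
Continuing the search up to |y| = 40 finds no solutions either.
No (x, y) in the scanned range satisfies the equation.

No integer solutions with |y| ≤ 40.


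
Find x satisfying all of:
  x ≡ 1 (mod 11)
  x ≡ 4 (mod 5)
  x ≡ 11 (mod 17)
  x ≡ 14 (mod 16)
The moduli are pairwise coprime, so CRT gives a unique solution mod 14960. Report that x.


Product of moduli M = 11 · 5 · 17 · 16 = 14960.
Merge one congruence at a time:
  Start: x ≡ 1 (mod 11).
  Combine with x ≡ 4 (mod 5); new modulus lcm = 55.
    Write x = 1 + 11·t and substitute into x ≡ 4 (mod 5): 11·t ≡ 4 − 1 = 3 (mod 5).
    Reduce coefficients mod 5: 1·t ≡ 3 (mod 5).
    So t ≡ 3 (mod 5).
    Then x = 1 + 11·3 = 34, valid modulo lcm(11, 5) = 55: x ≡ 34 (mod 55).
  Combine with x ≡ 11 (mod 17); new modulus lcm = 935.
    Write x = 34 + 55·t and substitute into x ≡ 11 (mod 17): 55·t ≡ 11 − 34 = -23 (mod 17).
    Reduce coefficients mod 17: 4·t ≡ 11 (mod 17).
    The inverse of 4 mod 17 is 13 (since 4·13 = 52 = 3·17 + 1), so t ≡ 13·11 = 143 ≡ 7 (mod 17).
    Then x = 34 + 55·7 = 419, valid modulo lcm(55, 17) = 935: x ≡ 419 (mod 935).
  Combine with x ≡ 14 (mod 16); new modulus lcm = 14960.
    Write x = 419 + 935·t and substitute into x ≡ 14 (mod 16): 935·t ≡ 14 − 419 = -405 (mod 16).
    Reduce coefficients mod 16: 7·t ≡ 11 (mod 16).
    The inverse of 7 mod 16 is 7 (since 7·7 = 49 = 3·16 + 1), so t ≡ 7·11 = 77 ≡ 13 (mod 16).
    Then x = 419 + 935·13 = 12574, valid modulo lcm(935, 16) = 14960: x ≡ 12574 (mod 14960).
Verify against each original: 12574 mod 11 = 1, 12574 mod 5 = 4, 12574 mod 17 = 11, 12574 mod 16 = 14.

x ≡ 12574 (mod 14960).


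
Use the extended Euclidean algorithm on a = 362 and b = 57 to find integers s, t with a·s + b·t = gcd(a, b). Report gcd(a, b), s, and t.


Euclidean algorithm on (362, 57) — divide until remainder is 0:
  362 = 6 · 57 + 20
  57 = 2 · 20 + 17
  20 = 1 · 17 + 3
  17 = 5 · 3 + 2
  3 = 1 · 2 + 1
  2 = 2 · 1 + 0
gcd(362, 57) = 1.
Track Bezout coefficients alongside the remainders: start with r₀ = 362 = a·1 + b·0 (s = 1, t = 0) and r₁ = 57 = a·0 + b·1 (s = 0, t = 1); each new remainder r_{k+1} = r_{k-1} − q_k·r_k inherits s_{k+1} = s_{k-1} − q_k·s_k, t_{k+1} = t_{k-1} − q_k·t_k, so r_k = a·s_k + b·t_k at every step:
  q = 6: r = 20, s = 1 − 6·0 = 1, t = 0 − 6·1 = -6  (check: 362·1 + 57·(-6) = 20)
  q = 2: r = 17, s = 0 − 2·1 = -2, t = 1 − 2·(-6) = 13  (check: 362·(-2) + 57·13 = 17)
  q = 1: r = 3, s = 1 − 1·(-2) = 3, t = -6 − 1·13 = -19  (check: 362·3 + 57·(-19) = 3)
  q = 5: r = 2, s = -2 − 5·3 = -17, t = 13 − 5·(-19) = 108  (check: 362·(-17) + 57·108 = 2)
  q = 1: r = 1, s = 3 − 1·(-17) = 20, t = -19 − 1·108 = -127  (check: 362·20 + 57·(-127) = 1)
The row with r = 1 (the gcd) gives the Bezout coefficients s = 20, t = -127.
Result: 362 · (20) + 57 · (-127) = 1.

gcd(362, 57) = 1; s = 20, t = -127 (check: 362·20 + 57·(-127) = 1).


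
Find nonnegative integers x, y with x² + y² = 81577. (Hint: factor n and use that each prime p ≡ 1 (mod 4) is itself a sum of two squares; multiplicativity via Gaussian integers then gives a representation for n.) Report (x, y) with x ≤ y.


Step 1: Factor n = 81577 = 29^2 · 97.
Step 2: Check the mod-4 condition on each prime factor: 29 ≡ 1 (mod 4), exponent 2; 97 ≡ 1 (mod 4), exponent 1.
All primes ≡ 3 (mod 4) appear to even exponent (or don't appear), so by the two-squares theorem n IS expressible as a sum of two squares.
Step 3: Build a representation. Here n = 29 · 29 · 97 is a product of primes ≡ 1 (mod 4). Each prime p ≡ 1 (mod 4) is itself a sum of two squares; find a² by testing p − a² for a perfect square:
  29: 29 − 1² = 28, 29 − 2² = 25 = 5² ⇒ 29 = 2² + 5².
  97: 97 − 1² = 96, 97 − 2² = 93, 97 − 3² = 88, 97 − 4² = 81 = 9² ⇒ 97 = 4² + 9².
  Combine using the Brahmagupta–Fibonacci identity (a² + b²)(c² + d²) = (ac − bd)² + (ad + bc)² = (ac + bd)² + (ad − bc)²:
  29 · 29 = 841: from (2² + 5²)(2² + 5²), take (2·2 − 5·5, 2·5 + 5·2) = (4 − 25, 10 + 10) = (-21, 20); dropping signs (only squares matter) gives (21, 20); check 21² + 20² = 441 + 400 = 841 ✓.
  841 · 97 = 81577: from (21² + 20²)(4² + 9²), take (21·4 − 20·9, 21·9 + 20·4) = (84 − 180, 189 + 80) = (-96, 269); dropping signs (only squares matter) gives (96, 269); check 96² + 269² = 9216 + 72361 = 81577 ✓.
Step 4: Order so x ≤ y and verify: 96² + 269² = 9216 + 72361 = 81577 = n. ✓

n = 81577 = 96² + 269² (one valid representation with x ≤ y).


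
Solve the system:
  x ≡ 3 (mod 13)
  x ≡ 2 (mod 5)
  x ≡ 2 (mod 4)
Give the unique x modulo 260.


Moduli 13, 5, 4 are pairwise coprime; by CRT there is a unique solution modulo M = 13 · 5 · 4 = 260.
Solve pairwise, accumulating the modulus:
  Start with x ≡ 3 (mod 13).
  Combine with x ≡ 2 (mod 5): since gcd(13, 5) = 1, we get a unique residue mod 65.
    Write x = 3 + 13·t and substitute into x ≡ 2 (mod 5): 13·t ≡ 2 − 3 = -1 (mod 5).
    Reduce coefficients mod 5: 3·t ≡ 4 (mod 5).
    The inverse of 3 mod 5 is 2 (since 3·2 = 6 = 1·5 + 1), so t ≡ 2·4 = 8 ≡ 3 (mod 5).
    Then x = 3 + 13·3 = 42, valid modulo lcm(13, 5) = 65: x ≡ 42 (mod 65).
  Combine with x ≡ 2 (mod 4): since gcd(65, 4) = 1, we get a unique residue mod 260.
    Write x = 42 + 65·t and substitute into x ≡ 2 (mod 4): 65·t ≡ 2 − 42 = -40 (mod 4).
    Reduce coefficients mod 4: 1·t ≡ 0 (mod 4).
    So t ≡ 0 (mod 4).
    Then x = 42 + 65·0 = 42, valid modulo lcm(65, 4) = 260: x ≡ 42 (mod 260).
Verify: 42 mod 13 = 3 ✓, 42 mod 5 = 2 ✓, 42 mod 4 = 2 ✓.

x ≡ 42 (mod 260).


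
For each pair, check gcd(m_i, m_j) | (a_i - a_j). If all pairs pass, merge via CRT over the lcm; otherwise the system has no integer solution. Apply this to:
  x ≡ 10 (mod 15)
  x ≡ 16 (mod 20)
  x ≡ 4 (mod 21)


Moduli 15, 20, 21 are not pairwise coprime, so CRT works modulo lcm(m_i) when all pairwise compatibility conditions hold.
Pairwise compatibility: gcd(m_i, m_j) must divide a_i - a_j for every pair.
Merge one congruence at a time:
  Start: x ≡ 10 (mod 15).
  Combine with x ≡ 16 (mod 20): gcd(15, 20) = 5, and 16 - 10 = 6 is NOT divisible by 5.
    ⇒ system is inconsistent (no integer solution).

No solution (the system is inconsistent).


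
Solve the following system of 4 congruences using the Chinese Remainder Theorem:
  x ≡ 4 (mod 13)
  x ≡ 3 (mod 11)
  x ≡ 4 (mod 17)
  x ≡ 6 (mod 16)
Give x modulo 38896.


Product of moduli M = 13 · 11 · 17 · 16 = 38896.
Merge one congruence at a time:
  Start: x ≡ 4 (mod 13).
  Combine with x ≡ 3 (mod 11); new modulus lcm = 143.
    Write x = 4 + 13·t and substitute into x ≡ 3 (mod 11): 13·t ≡ 3 − 4 = -1 (mod 11).
    Reduce coefficients mod 11: 2·t ≡ 10 (mod 11).
    The inverse of 2 mod 11 is 6 (since 2·6 = 12 = 1·11 + 1), so t ≡ 6·10 = 60 ≡ 5 (mod 11).
    Then x = 4 + 13·5 = 69, valid modulo lcm(13, 11) = 143: x ≡ 69 (mod 143).
  Combine with x ≡ 4 (mod 17); new modulus lcm = 2431.
    Write x = 69 + 143·t and substitute into x ≡ 4 (mod 17): 143·t ≡ 4 − 69 = -65 (mod 17).
    Reduce coefficients mod 17: 7·t ≡ 3 (mod 17).
    The inverse of 7 mod 17 is 5 (since 7·5 = 35 = 2·17 + 1), so t ≡ 5·3 = 15 ≡ 15 (mod 17).
    Then x = 69 + 143·15 = 2214, valid modulo lcm(143, 17) = 2431: x ≡ 2214 (mod 2431).
  Combine with x ≡ 6 (mod 16); new modulus lcm = 38896.
    Write x = 2214 + 2431·t and substitute into x ≡ 6 (mod 16): 2431·t ≡ 6 − 2214 = -2208 (mod 16).
    Reduce coefficients mod 16: 15·t ≡ 0 (mod 16).
    The inverse of 15 mod 16 is 15 (since 15·15 = 225 = 14·16 + 1), so t ≡ 15·0 = 0 ≡ 0 (mod 16).
    Then x = 2214 + 2431·0 = 2214, valid modulo lcm(2431, 16) = 38896: x ≡ 2214 (mod 38896).
Verify against each original: 2214 mod 13 = 4, 2214 mod 11 = 3, 2214 mod 17 = 4, 2214 mod 16 = 6.

x ≡ 2214 (mod 38896).


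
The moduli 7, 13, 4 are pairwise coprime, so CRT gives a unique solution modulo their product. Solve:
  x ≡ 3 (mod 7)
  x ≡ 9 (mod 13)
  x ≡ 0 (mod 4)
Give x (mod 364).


Moduli 7, 13, 4 are pairwise coprime; by CRT there is a unique solution modulo M = 7 · 13 · 4 = 364.
Solve pairwise, accumulating the modulus:
  Start with x ≡ 3 (mod 7).
  Combine with x ≡ 9 (mod 13): since gcd(7, 13) = 1, we get a unique residue mod 91.
    Write x = 3 + 7·t and substitute into x ≡ 9 (mod 13): 7·t ≡ 9 − 3 = 6 (mod 13).
    The inverse of 7 mod 13 is 2 (since 7·2 = 14 = 1·13 + 1), so t ≡ 2·6 = 12 ≡ 12 (mod 13).
    Then x = 3 + 7·12 = 87, valid modulo lcm(7, 13) = 91: x ≡ 87 (mod 91).
  Combine with x ≡ 0 (mod 4): since gcd(91, 4) = 1, we get a unique residue mod 364.
    Write x = 87 + 91·t and substitute into x ≡ 0 (mod 4): 91·t ≡ 0 − 87 = -87 (mod 4).
    Reduce coefficients mod 4: 3·t ≡ 1 (mod 4).
    The inverse of 3 mod 4 is 3 (since 3·3 = 9 = 2·4 + 1), so t ≡ 3·1 = 3 ≡ 3 (mod 4).
    Then x = 87 + 91·3 = 360, valid modulo lcm(91, 4) = 364: x ≡ 360 (mod 364).
Verify: 360 mod 7 = 3 ✓, 360 mod 13 = 9 ✓, 360 mod 4 = 0 ✓.

x ≡ 360 (mod 364).


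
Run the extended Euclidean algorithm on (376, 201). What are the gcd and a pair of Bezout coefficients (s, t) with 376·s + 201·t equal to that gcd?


Euclidean algorithm on (376, 201) — divide until remainder is 0:
  376 = 1 · 201 + 175
  201 = 1 · 175 + 26
  175 = 6 · 26 + 19
  26 = 1 · 19 + 7
  19 = 2 · 7 + 5
  7 = 1 · 5 + 2
  5 = 2 · 2 + 1
  2 = 2 · 1 + 0
gcd(376, 201) = 1.
Track Bezout coefficients alongside the remainders: start with r₀ = 376 = a·1 + b·0 (s = 1, t = 0) and r₁ = 201 = a·0 + b·1 (s = 0, t = 1); each new remainder r_{k+1} = r_{k-1} − q_k·r_k inherits s_{k+1} = s_{k-1} − q_k·s_k, t_{k+1} = t_{k-1} − q_k·t_k, so r_k = a·s_k + b·t_k at every step:
  q = 1: r = 175, s = 1 − 1·0 = 1, t = 0 − 1·1 = -1  (check: 376·1 + 201·(-1) = 175)
  q = 1: r = 26, s = 0 − 1·1 = -1, t = 1 − 1·(-1) = 2  (check: 376·(-1) + 201·2 = 26)
  q = 6: r = 19, s = 1 − 6·(-1) = 7, t = -1 − 6·2 = -13  (check: 376·7 + 201·(-13) = 19)
  q = 1: r = 7, s = -1 − 1·7 = -8, t = 2 − 1·(-13) = 15  (check: 376·(-8) + 201·15 = 7)
  q = 2: r = 5, s = 7 − 2·(-8) = 23, t = -13 − 2·15 = -43  (check: 376·23 + 201·(-43) = 5)
  q = 1: r = 2, s = -8 − 1·23 = -31, t = 15 − 1·(-43) = 58  (check: 376·(-31) + 201·58 = 2)
  q = 2: r = 1, s = 23 − 2·(-31) = 85, t = -43 − 2·58 = -159  (check: 376·85 + 201·(-159) = 1)
The row with r = 1 (the gcd) gives the Bezout coefficients s = 85, t = -159.
Result: 376 · (85) + 201 · (-159) = 1.

gcd(376, 201) = 1; s = 85, t = -159 (check: 376·85 + 201·(-159) = 1).


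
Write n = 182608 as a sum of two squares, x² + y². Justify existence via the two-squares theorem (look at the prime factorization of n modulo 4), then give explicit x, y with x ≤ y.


Step 1: Factor n = 182608 = 2^4 · 101 · 113.
Step 2: Check the mod-4 condition on each prime factor: 2 = 2 (special); 101 ≡ 1 (mod 4), exponent 1; 113 ≡ 1 (mod 4), exponent 1.
All primes ≡ 3 (mod 4) appear to even exponent (or don't appear), so by the two-squares theorem n IS expressible as a sum of two squares.
Step 3: Build a representation. Group n = k² · m with k = 4 and m = 101 · 113 = 11413 (a product of primes ≡ 1 (mod 4)); a representation of m scales to one of n via (k·x)² + (k·y)² = k²(x² + y²). Each prime p ≡ 1 (mod 4) is itself a sum of two squares; find a² by testing p − a² for a perfect square:
  101: 101 − 1² = 100 = 10² ⇒ 101 = 1² + 10².
  113: 113 − 1² = 112, 113 − 2² = 109, 113 − 3² = 104, 113 − 4² = 97, 113 − 5² = 88, 113 − 6² = 77, 113 − 7² = 64 = 8² ⇒ 113 = 7² + 8².
  Combine using the Brahmagupta–Fibonacci identity (a² + b²)(c² + d²) = (ac − bd)² + (ad + bc)² = (ac + bd)² + (ad − bc)²:
  101 · 113 = 11413: from (1² + 10²)(7² + 8²), take (1·7 − 10·8, 1·8 + 10·7) = (7 − 80, 8 + 70) = (-73, 78); dropping signs (only squares matter) gives (73, 78); check 73² + 78² = 5329 + 6084 = 11413 ✓.
  Scale by k = 4: (4·73, 4·78) = (292, 312).
Step 4: Order so x ≤ y and verify: 292² + 312² = 85264 + 97344 = 182608 = n. ✓

n = 182608 = 292² + 312² (one valid representation with x ≤ y).


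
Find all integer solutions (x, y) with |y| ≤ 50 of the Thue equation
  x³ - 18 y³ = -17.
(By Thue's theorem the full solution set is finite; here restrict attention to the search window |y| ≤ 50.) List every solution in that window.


The equation is x³ - 18y³ = -17. For fixed y, x³ = 18·y³ − 17, so a solution requires the RHS to be a perfect cube.
Strategy: iterate y from -50 to 50, compute RHS = 18·y³ − 17, and check whether it is a (positive or negative) perfect cube.
Check small values of y:
  y = 0: RHS = -17 is not a perfect cube.
  y = 1: RHS = 1 = (1)³ ⇒ x = 1 works.
  y = -1: RHS = -35 is not a perfect cube.
  y = 2: RHS = 127 is not a perfect cube.
  y = -2: RHS = -161 is not a perfect cube.
  y = 3: RHS = 469 is not a perfect cube.
  y = -3: RHS = -503 is not a perfect cube.
Continuing the search up to |y| = 50 finds no further solutions beyond those listed.
Collected solutions: (1, 1).

Solutions (with |y| ≤ 50): (1, 1).


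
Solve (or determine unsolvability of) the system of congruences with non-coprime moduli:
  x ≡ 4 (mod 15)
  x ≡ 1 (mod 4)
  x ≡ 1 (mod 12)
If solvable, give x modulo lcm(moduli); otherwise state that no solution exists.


Moduli 15, 4, 12 are not pairwise coprime, so CRT works modulo lcm(m_i) when all pairwise compatibility conditions hold.
Pairwise compatibility: gcd(m_i, m_j) must divide a_i - a_j for every pair.
Merge one congruence at a time:
  Start: x ≡ 4 (mod 15).
  Combine with x ≡ 1 (mod 4): gcd(15, 4) = 1; 1 - 4 = -3, which IS divisible by 1, so compatible.
    Write x = 4 + 15·t and substitute into x ≡ 1 (mod 4): 15·t ≡ 1 − 4 = -3 (mod 4).
    Reduce coefficients mod 4: 3·t ≡ 1 (mod 4).
    The inverse of 3 mod 4 is 3 (since 3·3 = 9 = 2·4 + 1), so t ≡ 3·1 = 3 ≡ 3 (mod 4).
    Then x = 4 + 15·3 = 49, valid modulo lcm(15, 4) = 60: x ≡ 49 (mod 60).
  Combine with x ≡ 1 (mod 12): gcd(60, 12) = 12; 1 - 49 = -48, which IS divisible by 12, so compatible.
    Write x = 49 + 60·t and substitute into x ≡ 1 (mod 12): 60·t ≡ 1 − 49 = -48 (mod 12).
    Divide the congruence (and modulus) by g = 12: 5·t ≡ -4 (mod 1).
    Modulo 1 every t works; take t = 0.
    Then x = 49 + 60·0 = 49, valid modulo lcm(60, 12) = 60: x ≡ 49 (mod 60).
Verify: 49 mod 15 = 4, 49 mod 4 = 1, 49 mod 12 = 1.

x ≡ 49 (mod 60).


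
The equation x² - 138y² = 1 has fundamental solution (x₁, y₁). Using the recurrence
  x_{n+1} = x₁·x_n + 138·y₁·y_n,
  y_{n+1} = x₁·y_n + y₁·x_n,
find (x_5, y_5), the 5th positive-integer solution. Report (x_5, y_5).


Step 1: Find the fundamental solution (x₁, y₁) of x² - 138y² = 1.
  Expand √138 as a continued fraction. a₀ = ⌊√138⌋ = 11; iterate m_{k+1} = d_k·a_k − m_k, d_{k+1} = (138 − m_{k+1}²)/d_k, a_{k+1} = ⌊(a₀ + m_{k+1})/d_{k+1}⌋ (starting m₀ = 0, d₀ = 1), with convergents p_k = a_k·p_{k-1} + p_{k-2}, q_k = a_k·q_{k-1} + q_{k-2} (p₋₁ = 1, q₋₁ = 0):
  k = 0: a₀ = 11; p₀/q₀ = 11/1; p₀² − 138·q₀² = 121 − 138 = -17.
  k = 1: m = 11, d = 17, a = ⌊(11 + 11)/17⌋ = 1; p/q = (1·11 + 1)/(1·1 + 0) = 12/1; p² − 138·q² = 144 − 138 = 6.
  k = 2: m = 6, d = 6, a = ⌊(11 + 6)/6⌋ = 2; p/q = (2·12 + 11)/(2·1 + 1) = 35/3; p² − 138·q² = 1225 − 1242 = -17.
  k = 3: m = 6, d = 17, a = ⌊(11 + 6)/17⌋ = 1; p/q = (1·35 + 12)/(1·3 + 1) = 47/4; p² − 138·q² = 2209 − 2208 = 1.
  The first convergent with p² − 138·q² = 1 gives the fundamental solution (x₁, y₁) = (47, 4).
Step 2: Apply the recurrence (x_{n+1}, y_{n+1}) = (x₁x_n + 138y₁y_n, x₁y_n + y₁x_n) repeatedly.
  From (x_1, y_1) = (47, 4): x_2 = 47·47 + 138·4·4 = 4417; y_2 = 47·4 + 4·47 = 376.
  From (x_2, y_2) = (4417, 376): x_3 = 47·4417 + 138·4·376 = 415151; y_3 = 47·376 + 4·4417 = 35340.
  From (x_3, y_3) = (415151, 35340): x_4 = 47·415151 + 138·4·35340 = 39019777; y_4 = 47·35340 + 4·415151 = 3321584.
  From (x_4, y_4) = (39019777, 3321584): x_5 = 47·39019777 + 138·4·3321584 = 3667443887; y_5 = 47·3321584 + 4·39019777 = 312193556.
Step 3: Verify x_5² - 138·y_5² = 13450144664293668769 - 13450144664293668768 = 1 (should be 1). ✓

(x_1, y_1) = (47, 4); (x_5, y_5) = (3667443887, 312193556).


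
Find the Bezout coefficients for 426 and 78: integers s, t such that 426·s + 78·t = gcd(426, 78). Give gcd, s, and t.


Euclidean algorithm on (426, 78) — divide until remainder is 0:
  426 = 5 · 78 + 36
  78 = 2 · 36 + 6
  36 = 6 · 6 + 0
gcd(426, 78) = 6.
Track Bezout coefficients alongside the remainders: start with r₀ = 426 = a·1 + b·0 (s = 1, t = 0) and r₁ = 78 = a·0 + b·1 (s = 0, t = 1); each new remainder r_{k+1} = r_{k-1} − q_k·r_k inherits s_{k+1} = s_{k-1} − q_k·s_k, t_{k+1} = t_{k-1} − q_k·t_k, so r_k = a·s_k + b·t_k at every step:
  q = 5: r = 36, s = 1 − 5·0 = 1, t = 0 − 5·1 = -5  (check: 426·1 + 78·(-5) = 36)
  q = 2: r = 6, s = 0 − 2·1 = -2, t = 1 − 2·(-5) = 11  (check: 426·(-2) + 78·11 = 6)
The row with r = 6 (the gcd) gives the Bezout coefficients s = -2, t = 11.
Result: 426 · (-2) + 78 · (11) = 6.

gcd(426, 78) = 6; s = -2, t = 11 (check: 426·(-2) + 78·11 = 6).


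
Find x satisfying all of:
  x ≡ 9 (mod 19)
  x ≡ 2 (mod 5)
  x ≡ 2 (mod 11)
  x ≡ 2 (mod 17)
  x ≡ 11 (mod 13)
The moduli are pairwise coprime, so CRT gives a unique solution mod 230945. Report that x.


Product of moduli M = 19 · 5 · 11 · 17 · 13 = 230945.
Merge one congruence at a time:
  Start: x ≡ 9 (mod 19).
  Combine with x ≡ 2 (mod 5); new modulus lcm = 95.
    Write x = 9 + 19·t and substitute into x ≡ 2 (mod 5): 19·t ≡ 2 − 9 = -7 (mod 5).
    Reduce coefficients mod 5: 4·t ≡ 3 (mod 5).
    The inverse of 4 mod 5 is 4 (since 4·4 = 16 = 3·5 + 1), so t ≡ 4·3 = 12 ≡ 2 (mod 5).
    Then x = 9 + 19·2 = 47, valid modulo lcm(19, 5) = 95: x ≡ 47 (mod 95).
  Combine with x ≡ 2 (mod 11); new modulus lcm = 1045.
    Write x = 47 + 95·t and substitute into x ≡ 2 (mod 11): 95·t ≡ 2 − 47 = -45 (mod 11).
    Reduce coefficients mod 11: 7·t ≡ 10 (mod 11).
    The inverse of 7 mod 11 is 8 (since 7·8 = 56 = 5·11 + 1), so t ≡ 8·10 = 80 ≡ 3 (mod 11).
    Then x = 47 + 95·3 = 332, valid modulo lcm(95, 11) = 1045: x ≡ 332 (mod 1045).
  Combine with x ≡ 2 (mod 17); new modulus lcm = 17765.
    Write x = 332 + 1045·t and substitute into x ≡ 2 (mod 17): 1045·t ≡ 2 − 332 = -330 (mod 17).
    Reduce coefficients mod 17: 8·t ≡ 10 (mod 17).
    The inverse of 8 mod 17 is 15 (since 8·15 = 120 = 7·17 + 1), so t ≡ 15·10 = 150 ≡ 14 (mod 17).
    Then x = 332 + 1045·14 = 14962, valid modulo lcm(1045, 17) = 17765: x ≡ 14962 (mod 17765).
  Combine with x ≡ 11 (mod 13); new modulus lcm = 230945.
    Write x = 14962 + 17765·t and substitute into x ≡ 11 (mod 13): 17765·t ≡ 11 − 14962 = -14951 (mod 13).
    Reduce coefficients mod 13: 7·t ≡ 12 (mod 13).
    The inverse of 7 mod 13 is 2 (since 7·2 = 14 = 1·13 + 1), so t ≡ 2·12 = 24 ≡ 11 (mod 13).
    Then x = 14962 + 17765·11 = 210377, valid modulo lcm(17765, 13) = 230945: x ≡ 210377 (mod 230945).
Verify against each original: 210377 mod 19 = 9, 210377 mod 5 = 2, 210377 mod 11 = 2, 210377 mod 17 = 2, 210377 mod 13 = 11.

x ≡ 210377 (mod 230945).


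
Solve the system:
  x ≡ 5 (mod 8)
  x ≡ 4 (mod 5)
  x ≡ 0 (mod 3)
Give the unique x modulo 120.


Moduli 8, 5, 3 are pairwise coprime; by CRT there is a unique solution modulo M = 8 · 5 · 3 = 120.
Solve pairwise, accumulating the modulus:
  Start with x ≡ 5 (mod 8).
  Combine with x ≡ 4 (mod 5): since gcd(8, 5) = 1, we get a unique residue mod 40.
    Write x = 5 + 8·t and substitute into x ≡ 4 (mod 5): 8·t ≡ 4 − 5 = -1 (mod 5).
    Reduce coefficients mod 5: 3·t ≡ 4 (mod 5).
    The inverse of 3 mod 5 is 2 (since 3·2 = 6 = 1·5 + 1), so t ≡ 2·4 = 8 ≡ 3 (mod 5).
    Then x = 5 + 8·3 = 29, valid modulo lcm(8, 5) = 40: x ≡ 29 (mod 40).
  Combine with x ≡ 0 (mod 3): since gcd(40, 3) = 1, we get a unique residue mod 120.
    Write x = 29 + 40·t and substitute into x ≡ 0 (mod 3): 40·t ≡ 0 − 29 = -29 (mod 3).
    Reduce coefficients mod 3: 1·t ≡ 1 (mod 3).
    So t ≡ 1 (mod 3).
    Then x = 29 + 40·1 = 69, valid modulo lcm(40, 3) = 120: x ≡ 69 (mod 120).
Verify: 69 mod 8 = 5 ✓, 69 mod 5 = 4 ✓, 69 mod 3 = 0 ✓.

x ≡ 69 (mod 120).


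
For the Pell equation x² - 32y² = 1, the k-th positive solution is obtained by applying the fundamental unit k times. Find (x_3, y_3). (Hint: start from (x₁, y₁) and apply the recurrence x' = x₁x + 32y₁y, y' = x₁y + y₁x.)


Step 1: Find the fundamental solution (x₁, y₁) of x² - 32y² = 1.
  Expand √32 as a continued fraction. a₀ = ⌊√32⌋ = 5; iterate m_{k+1} = d_k·a_k − m_k, d_{k+1} = (32 − m_{k+1}²)/d_k, a_{k+1} = ⌊(a₀ + m_{k+1})/d_{k+1}⌋ (starting m₀ = 0, d₀ = 1), with convergents p_k = a_k·p_{k-1} + p_{k-2}, q_k = a_k·q_{k-1} + q_{k-2} (p₋₁ = 1, q₋₁ = 0):
  k = 0: a₀ = 5; p₀/q₀ = 5/1; p₀² − 32·q₀² = 25 − 32 = -7.
  k = 1: m = 5, d = 7, a = ⌊(5 + 5)/7⌋ = 1; p/q = (1·5 + 1)/(1·1 + 0) = 6/1; p² − 32·q² = 36 − 32 = 4.
  k = 2: m = 2, d = 4, a = ⌊(5 + 2)/4⌋ = 1; p/q = (1·6 + 5)/(1·1 + 1) = 11/2; p² − 32·q² = 121 − 128 = -7.
  k = 3: m = 2, d = 7, a = ⌊(5 + 2)/7⌋ = 1; p/q = (1·11 + 6)/(1·2 + 1) = 17/3; p² − 32·q² = 289 − 288 = 1.
  The first convergent with p² − 32·q² = 1 gives the fundamental solution (x₁, y₁) = (17, 3).
Step 2: Apply the recurrence (x_{n+1}, y_{n+1}) = (x₁x_n + 32y₁y_n, x₁y_n + y₁x_n) repeatedly.
  From (x_1, y_1) = (17, 3): x_2 = 17·17 + 32·3·3 = 577; y_2 = 17·3 + 3·17 = 102.
  From (x_2, y_2) = (577, 102): x_3 = 17·577 + 32·3·102 = 19601; y_3 = 17·102 + 3·577 = 3465.
Step 3: Verify x_3² - 32·y_3² = 384199201 - 384199200 = 1 (should be 1). ✓

(x_1, y_1) = (17, 3); (x_3, y_3) = (19601, 3465).


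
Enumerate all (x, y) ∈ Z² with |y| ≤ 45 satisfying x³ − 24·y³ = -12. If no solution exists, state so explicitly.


The equation is x³ - 24y³ = -12. For fixed y, x³ = 24·y³ − 12, so a solution requires the RHS to be a perfect cube.
Strategy: iterate y from -45 to 45, compute RHS = 24·y³ − 12, and check whether it is a (positive or negative) perfect cube.
Check small values of y:
  y = 0: RHS = -12 is not a perfect cube.
  y = 1: RHS = 12 is not a perfect cube.
  y = -1: RHS = -36 is not a perfect cube.
  y = 2: RHS = 180 is not a perfect cube.
  y = -2: RHS = -204 is not a perfect cube.
  y = 3: RHS = 636 is not a perfect cube.
  y = -3: RHS = -660 is not a perfect cube.
Continuing the search up to |y| = 45 finds no solutions either.
No (x, y) in the scanned range satisfies the equation.

No integer solutions with |y| ≤ 45.
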